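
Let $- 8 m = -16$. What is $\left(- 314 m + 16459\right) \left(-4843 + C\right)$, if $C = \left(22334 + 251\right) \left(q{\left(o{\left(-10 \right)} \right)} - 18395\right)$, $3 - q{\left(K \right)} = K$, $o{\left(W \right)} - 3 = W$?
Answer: $-6573507206508$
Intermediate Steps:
$m = 2$ ($m = \left(- \frac{1}{8}\right) \left(-16\right) = 2$)
$o{\left(W \right)} = 3 + W$
$q{\left(K \right)} = 3 - K$
$C = -415225225$ ($C = \left(22334 + 251\right) \left(\left(3 - \left(3 - 10\right)\right) - 18395\right) = 22585 \left(\left(3 - -7\right) - 18395\right) = 22585 \left(\left(3 + 7\right) - 18395\right) = 22585 \left(10 - 18395\right) = 22585 \left(-18385\right) = -415225225$)
$\left(- 314 m + 16459\right) \left(-4843 + C\right) = \left(\left(-314\right) 2 + 16459\right) \left(-4843 - 415225225\right) = \left(-628 + 16459\right) \left(-415230068\right) = 15831 \left(-415230068\right) = -6573507206508$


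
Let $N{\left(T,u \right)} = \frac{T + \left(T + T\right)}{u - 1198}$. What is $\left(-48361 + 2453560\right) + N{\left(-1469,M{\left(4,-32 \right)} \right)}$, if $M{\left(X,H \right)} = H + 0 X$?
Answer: $\frac{986133059}{410} \approx 2.4052 \cdot 10^{6}$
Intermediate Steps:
$M{\left(X,H \right)} = H$ ($M{\left(X,H \right)} = H + 0 = H$)
$N{\left(T,u \right)} = \frac{3 T}{-1198 + u}$ ($N{\left(T,u \right)} = \frac{T + 2 T}{-1198 + u} = \frac{3 T}{-1198 + u}$)
$\left(-48361 + 2453560\right) + N{\left(-1469,M{\left(4,-32 \right)} \right)} = \left(-48361 + 2453560\right) + 3 \left(-1469\right) \frac{1}{-1198 - 32} = 2405199 + 3 \left(-1469\right) \frac{1}{-1230} = 2405199 + 3 \left(-1469\right) \left(- \frac{1}{1230}\right) = 2405199 + \frac{1469}{410} = \frac{986133059}{410}$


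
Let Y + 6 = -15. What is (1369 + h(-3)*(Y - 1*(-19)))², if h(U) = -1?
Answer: 1879641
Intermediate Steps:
Y = -21 (Y = -6 - 15 = -21)
(1369 + h(-3)*(Y - 1*(-19)))² = (1369 - (-21 - 1*(-19)))² = (1369 - (-21 + 19))² = (1369 - 1*(-2))² = (1369 + 2)² = 1371² = 1879641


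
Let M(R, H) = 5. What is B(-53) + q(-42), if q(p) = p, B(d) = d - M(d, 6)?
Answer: -100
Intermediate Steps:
B(d) = -5 + d (B(d) = d - 1*5 = d - 5 = -5 + d)
B(-53) + q(-42) = (-5 - 53) - 42 = -58 - 42 = -100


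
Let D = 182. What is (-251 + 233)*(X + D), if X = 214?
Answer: -7128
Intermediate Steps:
(-251 + 233)*(X + D) = (-251 + 233)*(214 + 182) = -18*396 = -7128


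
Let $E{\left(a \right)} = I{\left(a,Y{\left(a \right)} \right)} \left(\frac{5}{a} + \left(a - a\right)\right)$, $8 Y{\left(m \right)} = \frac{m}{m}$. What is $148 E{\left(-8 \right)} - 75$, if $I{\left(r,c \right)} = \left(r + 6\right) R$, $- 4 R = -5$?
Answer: $\frac{625}{4} \approx 156.25$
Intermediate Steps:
$R = \frac{5}{4}$ ($R = \left(- \frac{1}{4}\right) \left(-5\right) = \frac{5}{4} \approx 1.25$)
$Y{\left(m \right)} = \frac{1}{8}$ ($Y{\left(m \right)} = \frac{m \frac{1}{m}}{8} = \frac{1}{8} \cdot 1 = \frac{1}{8}$)
$I{\left(r,c \right)} = \frac{15}{2} + \frac{5 r}{4}$ ($I{\left(r,c \right)} = \left(r + 6\right) \frac{5}{4} = \left(6 + r\right) \frac{5}{4} = \frac{15}{2} + \frac{5 r}{4}$)
$E{\left(a \right)} = \frac{5 \left(\frac{15}{2} + \frac{5 a}{4}\right)}{a}$ ($E{\left(a \right)} = \left(\frac{15}{2} + \frac{5 a}{4}\right) \left(\frac{5}{a} + \left(a - a\right)\right) = \left(\frac{15}{2} + \frac{5 a}{4}\right) \left(\frac{5}{a} + 0\right) = \left(\frac{15}{2} + \frac{5 a}{4}\right) \frac{5}{a} = \frac{5 \left(\frac{15}{2} + \frac{5 a}{4}\right)}{a}$)
$148 E{\left(-8 \right)} - 75 = 148 \frac{25 \left(6 - 8\right)}{4 \left(-8\right)} - 75 = 148 \cdot \frac{25}{4} \left(- \frac{1}{8}\right) \left(-2\right) - 75 = 148 \cdot \frac{25}{16} - 75 = \frac{925}{4} - 75 = \frac{625}{4}$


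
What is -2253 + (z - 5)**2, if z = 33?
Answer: -1469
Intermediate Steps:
-2253 + (z - 5)**2 = -2253 + (33 - 5)**2 = -2253 + 28**2 = -2253 + 784 = -1469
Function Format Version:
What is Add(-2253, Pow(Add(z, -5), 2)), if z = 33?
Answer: -1469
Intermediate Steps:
Add(-2253, Pow(Add(z, -5), 2)) = Add(-2253, Pow(Add(33, -5), 2)) = Add(-2253, Pow(28, 2)) = Add(-2253, 784) = -1469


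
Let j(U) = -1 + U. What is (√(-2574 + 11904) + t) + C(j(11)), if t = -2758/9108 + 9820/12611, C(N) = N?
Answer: 601634651/57430494 + √9330 ≈ 107.07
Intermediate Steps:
t = 27329711/57430494 (t = -2758*1/9108 + 9820*(1/12611) = -1379/4554 + 9820/12611 = 27329711/57430494 ≈ 0.47587)
(√(-2574 + 11904) + t) + C(j(11)) = (√(-2574 + 11904) + 27329711/57430494) + (-1 + 11) = (√9330 + 27329711/57430494) + 10 = (27329711/57430494 + √9330) + 10 = 601634651/57430494 + √9330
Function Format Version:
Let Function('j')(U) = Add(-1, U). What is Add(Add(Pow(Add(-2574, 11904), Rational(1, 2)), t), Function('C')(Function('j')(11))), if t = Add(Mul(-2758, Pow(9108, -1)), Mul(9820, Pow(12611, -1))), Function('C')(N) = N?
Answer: Add(Rational(601634651, 57430494), Pow(9330, Rational(1, 2))) ≈ 107.07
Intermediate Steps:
t = Rational(27329711, 57430494) (t = Add(Mul(-2758, Rational(1, 9108)), Mul(9820, Rational(1, 12611))) = Add(Rational(-1379, 4554), Rational(9820, 12611)) = Rational(27329711, 57430494) ≈ 0.47587)
Add(Add(Pow(Add(-2574, 11904), Rational(1, 2)), t), Function('C')(Function('j')(11))) = Add(Add(Pow(Add(-2574, 11904), Rational(1, 2)), Rational(27329711, 57430494)), Add(-1, 11)) = Add(Add(Pow(9330, Rational(1, 2)), Rational(27329711, 57430494)), 10) = Add(Add(Rational(27329711, 57430494), Pow(9330, Rational(1, 2))), 10) = Add(Rational(601634651, 57430494), Pow(9330, Rational(1, 2)))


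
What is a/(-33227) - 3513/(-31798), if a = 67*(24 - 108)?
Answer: 295685595/1056552146 ≈ 0.27986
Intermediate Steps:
a = -5628 (a = 67*(-84) = -5628)
a/(-33227) - 3513/(-31798) = -5628/(-33227) - 3513/(-31798) = -5628*(-1/33227) - 3513*(-1/31798) = 5628/33227 + 3513/31798 = 295685595/1056552146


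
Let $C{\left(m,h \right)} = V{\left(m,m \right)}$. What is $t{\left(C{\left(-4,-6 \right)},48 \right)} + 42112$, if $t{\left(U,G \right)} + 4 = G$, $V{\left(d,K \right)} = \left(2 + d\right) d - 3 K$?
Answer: $42156$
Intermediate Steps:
$V{\left(d,K \right)} = - 3 K + d \left(2 + d\right)$ ($V{\left(d,K \right)} = d \left(2 + d\right) - 3 K = - 3 K + d \left(2 + d\right)$)
$C{\left(m,h \right)} = m^{2} - m$ ($C{\left(m,h \right)} = m^{2} - 3 m + 2 m = m^{2} - m$)
$t{\left(U,G \right)} = -4 + G$
$t{\left(C{\left(-4,-6 \right)},48 \right)} + 42112 = \left(-4 + 48\right) + 42112 = 44 + 42112 = 42156$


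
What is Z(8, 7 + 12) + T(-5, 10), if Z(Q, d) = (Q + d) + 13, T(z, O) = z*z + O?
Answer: 75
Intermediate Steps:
T(z, O) = O + z² (T(z, O) = z² + O = O + z²)
Z(Q, d) = 13 + Q + d
Z(8, 7 + 12) + T(-5, 10) = (13 + 8 + (7 + 12)) + (10 + (-5)²) = (13 + 8 + 19) + (10 + 25) = 40 + 35 = 75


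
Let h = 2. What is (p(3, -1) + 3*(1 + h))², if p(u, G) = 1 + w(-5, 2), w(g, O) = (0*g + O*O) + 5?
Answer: 361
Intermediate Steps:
w(g, O) = 5 + O² (w(g, O) = (0 + O²) + 5 = O² + 5 = 5 + O²)
p(u, G) = 10 (p(u, G) = 1 + (5 + 2²) = 1 + (5 + 4) = 1 + 9 = 10)
(p(3, -1) + 3*(1 + h))² = (10 + 3*(1 + 2))² = (10 + 3*3)² = (10 + 9)² = 19² = 361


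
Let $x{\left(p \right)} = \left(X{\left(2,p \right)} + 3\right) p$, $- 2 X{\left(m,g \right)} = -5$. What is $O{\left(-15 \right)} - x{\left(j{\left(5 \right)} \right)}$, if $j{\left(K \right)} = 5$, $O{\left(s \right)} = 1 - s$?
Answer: $- \frac{23}{2} \approx -11.5$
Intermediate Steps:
$X{\left(m,g \right)} = \frac{5}{2}$ ($X{\left(m,g \right)} = \left(- \frac{1}{2}\right) \left(-5\right) = \frac{5}{2}$)
$x{\left(p \right)} = \frac{11 p}{2}$ ($x{\left(p \right)} = \left(\frac{5}{2} + 3\right) p = \frac{11 p}{2}$)
$O{\left(-15 \right)} - x{\left(j{\left(5 \right)} \right)} = \left(1 - -15\right) - \frac{11}{2} \cdot 5 = \left(1 + 15\right) - \frac{55}{2} = 16 - \frac{55}{2} = - \frac{23}{2}$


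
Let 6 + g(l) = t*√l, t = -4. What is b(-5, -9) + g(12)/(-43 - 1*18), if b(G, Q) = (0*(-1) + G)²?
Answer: 1531/61 + 8*√3/61 ≈ 25.326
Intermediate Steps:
b(G, Q) = G² (b(G, Q) = (0 + G)² = G²)
g(l) = -6 - 4*√l
b(-5, -9) + g(12)/(-43 - 1*18) = (-5)² + (-6 - 8*√3)/(-43 - 1*18) = 25 + (-6 - 8*√3)/(-43 - 18) = 25 + (-6 - 8*√3)/(-61) = 25 + (-6 - 8*√3)*(-1/61) = 25 + (6/61 + 8*√3/61) = 1531/61 + 8*√3/61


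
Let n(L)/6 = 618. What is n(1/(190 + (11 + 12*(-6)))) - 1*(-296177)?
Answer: 299885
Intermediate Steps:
n(L) = 3708 (n(L) = 6*618 = 3708)
n(1/(190 + (11 + 12*(-6)))) - 1*(-296177) = 3708 - 1*(-296177) = 3708 + 296177 = 299885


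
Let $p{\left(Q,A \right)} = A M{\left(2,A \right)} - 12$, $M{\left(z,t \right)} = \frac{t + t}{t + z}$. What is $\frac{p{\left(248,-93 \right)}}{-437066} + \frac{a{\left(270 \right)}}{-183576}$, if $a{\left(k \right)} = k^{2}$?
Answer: $- \frac{120669840615}{304223722894} \approx -0.39665$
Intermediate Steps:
$M{\left(z,t \right)} = \frac{2 t}{t + z}$
$p{\left(Q,A \right)} = -12 + \frac{2 A^{2}}{2 + A}$ ($p{\left(Q,A \right)} = A \frac{2 A}{A + 2} - 12 = A \frac{2 A}{2 + A} - 12 = \frac{2 A^{2}}{2 + A} - 12 = -12 + \frac{2 A^{2}}{2 + A}$)
$\frac{p{\left(248,-93 \right)}}{-437066} + \frac{a{\left(270 \right)}}{-183576} = \frac{2 \frac{1}{2 - 93} \left(-12 + \left(-93\right)^{2} - -558\right)}{-437066} + \frac{270^{2}}{-183576} = \frac{2 \left(-12 + 8649 + 558\right)}{-91} \left(- \frac{1}{437066}\right) + 72900 \left(- \frac{1}{183576}\right) = 2 \left(- \frac{1}{91}\right) 9195 \left(- \frac{1}{437066}\right) - \frac{6075}{15298} = \left(- \frac{18390}{91}\right) \left(- \frac{1}{437066}\right) - \frac{6075}{15298} = \frac{9195}{19886503} - \frac{6075}{15298} = - \frac{120669840615}{304223722894}$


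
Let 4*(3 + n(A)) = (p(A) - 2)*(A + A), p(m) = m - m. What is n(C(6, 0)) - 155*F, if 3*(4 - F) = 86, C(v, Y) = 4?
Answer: 11449/3 ≈ 3816.3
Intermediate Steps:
F = -74/3 (F = 4 - ⅓*86 = 4 - 86/3 = -74/3 ≈ -24.667)
p(m) = 0
n(A) = -3 - A (n(A) = -3 + ((0 - 2)*(A + A))/4 = -3 + (-4*A)/4 = -3 - A)
n(C(6, 0)) - 155*F = (-3 - 1*4) - 155*(-74/3) = (-3 - 4) + 11470/3 = -7 + 11470/3 = 11449/3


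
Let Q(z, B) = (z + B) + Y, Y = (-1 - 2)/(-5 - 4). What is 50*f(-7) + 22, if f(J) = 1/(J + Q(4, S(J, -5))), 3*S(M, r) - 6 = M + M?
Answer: 101/8 ≈ 12.625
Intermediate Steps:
S(M, r) = 2 + 2*M/3 (S(M, r) = 2 + (M + M)/3 = 2 + (2*M)/3 = 2 + 2*M/3)
Y = ⅓ (Y = -3/(-9) = -3*(-⅑) = ⅓ ≈ 0.33333)
Q(z, B) = ⅓ + B + z (Q(z, B) = (z + B) + ⅓ = (B + z) + ⅓ = ⅓ + B + z)
f(J) = 1/(19/3 + 5*J/3) (f(J) = 1/(J + (⅓ + (2 + 2*J/3) + 4)) = 1/(J + (19/3 + 2*J/3)) = 1/(19/3 + 5*J/3))
50*f(-7) + 22 = 50*(3/(19 + 5*(-7))) + 22 = 50*(3/(19 - 35)) + 22 = 50*(3/(-16)) + 22 = 50*(3*(-1/16)) + 22 = 50*(-3/16) + 22 = -75/8 + 22 = 101/8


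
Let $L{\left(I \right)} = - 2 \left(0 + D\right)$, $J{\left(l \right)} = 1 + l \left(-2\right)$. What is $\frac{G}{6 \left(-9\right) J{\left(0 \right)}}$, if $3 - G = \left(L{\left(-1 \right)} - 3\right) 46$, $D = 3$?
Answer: $- \frac{139}{18} \approx -7.7222$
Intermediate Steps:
$J{\left(l \right)} = 1 - 2 l$
$L{\left(I \right)} = -6$ ($L{\left(I \right)} = - 2 \left(0 + 3\right) = \left(-2\right) 3 = -6$)
$G = 417$ ($G = 3 - \left(-6 - 3\right) 46 = 3 - \left(-9\right) 46 = 3 - -414 = 3 + 414 = 417$)
$\frac{G}{6 \left(-9\right) J{\left(0 \right)}} = \frac{417}{6 \left(-9\right) \left(1 - 0\right)} = \frac{417}{\left(-54\right) \left(1 + 0\right)} = \frac{417}{\left(-54\right) 1} = \frac{417}{-54} = 417 \left(- \frac{1}{54}\right) = - \frac{139}{18}$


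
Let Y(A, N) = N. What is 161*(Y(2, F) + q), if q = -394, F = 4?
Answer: -62790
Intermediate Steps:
161*(Y(2, F) + q) = 161*(4 - 394) = 161*(-390) = -62790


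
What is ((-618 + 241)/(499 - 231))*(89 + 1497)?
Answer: -298961/134 ≈ -2231.1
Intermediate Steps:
((-618 + 241)/(499 - 231))*(89 + 1497) = -377/268*1586 = -298961/134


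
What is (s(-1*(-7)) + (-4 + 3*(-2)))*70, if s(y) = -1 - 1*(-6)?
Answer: -350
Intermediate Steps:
s(y) = 5 (s(y) = -1 + 6 = 5)
(s(-1*(-7)) + (-4 + 3*(-2)))*70 = (5 + (-4 + 3*(-2)))*70 = (5 + (-4 - 6))*70 = (5 - 10)*70 = -5*70 = -350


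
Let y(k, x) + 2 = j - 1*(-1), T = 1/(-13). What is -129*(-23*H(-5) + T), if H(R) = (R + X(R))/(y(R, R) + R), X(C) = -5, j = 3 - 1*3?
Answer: 64414/13 ≈ 4954.9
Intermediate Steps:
j = 0 (j = 3 - 3 = 0)
T = -1/13 ≈ -0.076923
y(k, x) = -1 (y(k, x) = -2 + (0 - 1*(-1)) = -2 + (0 + 1) = -2 + 1 = -1)
H(R) = (-5 + R)/(-1 + R) (H(R) = (R - 5)/(-1 + R) = (-5 + R)/(-1 + R))
-129*(-23*H(-5) + T) = -129*(-23*(-5 - 5)/(-1 - 5) - 1/13) = -129*(-23*(-10)/(-6) - 1/13) = -129*(-(-23)*(-10)/6 - 1/13) = -129*(-23*5/3 - 1/13) = -129*(-115/3 - 1/13) = -129*(-1498/39) = 64414/13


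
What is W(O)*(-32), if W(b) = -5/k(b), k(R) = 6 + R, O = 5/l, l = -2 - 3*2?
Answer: 1280/43 ≈ 29.767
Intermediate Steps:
l = -8 (l = -2 - 6 = -8)
O = -5/8 (O = 5/(-8) = 5*(-⅛) = -5/8 ≈ -0.62500)
W(b) = -5/(6 + b)
W(O)*(-32) = -5/(6 - 5/8)*(-32) = -5/43/8*(-32) = -5*8/43*(-32) = -40/43*(-32) = 1280/43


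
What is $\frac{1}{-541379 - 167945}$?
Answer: $- \frac{1}{709324} \approx -1.4098 \cdot 10^{-6}$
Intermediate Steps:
$\frac{1}{-541379 - 167945} = \frac{1}{-709324} = - \frac{1}{709324}$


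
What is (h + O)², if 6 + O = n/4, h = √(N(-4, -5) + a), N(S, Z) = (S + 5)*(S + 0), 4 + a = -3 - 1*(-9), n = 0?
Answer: (6 - I*√2)² ≈ 34.0 - 16.971*I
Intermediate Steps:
a = 2 (a = -4 + (-3 - 1*(-9)) = -4 + (-3 + 9) = -4 + 6 = 2)
N(S, Z) = S*(5 + S) (N(S, Z) = (5 + S)*S = S*(5 + S))
h = I*√2 (h = √(-4*(5 - 4) + 2) = √(-4*1 + 2) = √(-4 + 2) = √(-2) = I*√2 ≈ 1.4142*I)
O = -6 (O = -6 + 0/4 = -6 + 0*(¼) = -6 + 0 = -6)
(h + O)² = (I*√2 - 6)² = (-6 + I*√2)²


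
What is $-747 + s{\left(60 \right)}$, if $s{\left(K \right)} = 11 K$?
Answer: $-87$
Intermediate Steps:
$-747 + s{\left(60 \right)} = -747 + 11 \cdot 60 = -747 + 660 = -87$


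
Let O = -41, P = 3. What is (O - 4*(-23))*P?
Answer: 153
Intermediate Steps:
(O - 4*(-23))*P = (-41 - 4*(-23))*3 = (-41 + 92)*3 = 51*3 = 153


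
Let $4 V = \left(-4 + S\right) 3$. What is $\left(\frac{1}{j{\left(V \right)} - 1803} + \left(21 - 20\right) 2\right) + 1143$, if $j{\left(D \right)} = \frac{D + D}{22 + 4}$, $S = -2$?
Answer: $\frac{53685589}{46887} \approx 1145.0$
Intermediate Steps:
$V = - \frac{9}{2}$ ($V = \frac{\left(-4 - 2\right) 3}{4} = \frac{\left(-6\right) 3}{4} = \frac{1}{4} \left(-18\right) = - \frac{9}{2} \approx -4.5$)
$j{\left(D \right)} = \frac{D}{13}$ ($j{\left(D \right)} = \frac{2 D}{26} = 2 D \frac{1}{26} = \frac{D}{13}$)
$\left(\frac{1}{j{\left(V \right)} - 1803} + \left(21 - 20\right) 2\right) + 1143 = \left(\frac{1}{\frac{1}{13} \left(- \frac{9}{2}\right) - 1803} + \left(21 - 20\right) 2\right) + 1143 = \left(\frac{1}{- \frac{9}{26} - 1803} + 1 \cdot 2\right) + 1143 = \left(\frac{1}{- \frac{46887}{26}} + 2\right) + 1143 = \left(- \frac{26}{46887} + 2\right) + 1143 = \frac{93748}{46887} + 1143 = \frac{53685589}{46887}$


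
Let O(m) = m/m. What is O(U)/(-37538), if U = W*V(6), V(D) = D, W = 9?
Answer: -1/37538 ≈ -2.6640e-5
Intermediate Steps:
U = 54 (U = 9*6 = 54)
O(m) = 1
O(U)/(-37538) = 1/(-37538) = 1*(-1/37538) = -1/37538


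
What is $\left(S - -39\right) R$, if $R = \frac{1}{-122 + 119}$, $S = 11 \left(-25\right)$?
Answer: $\frac{236}{3} \approx 78.667$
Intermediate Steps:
$S = -275$
$R = - \frac{1}{3}$ ($R = \frac{1}{-3} = - \frac{1}{3} \approx -0.33333$)
$\left(S - -39\right) R = \left(-275 - -39\right) \left(- \frac{1}{3}\right) = \left(-275 + 39\right) \left(- \frac{1}{3}\right) = \left(-236\right) \left(- \frac{1}{3}\right) = \frac{236}{3}$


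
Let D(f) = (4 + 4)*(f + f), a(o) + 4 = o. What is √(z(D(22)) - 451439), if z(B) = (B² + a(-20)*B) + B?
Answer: I*√335631 ≈ 579.34*I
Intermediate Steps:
a(o) = -4 + o
D(f) = 16*f (D(f) = 8*(2*f) = 16*f)
z(B) = B² - 23*B (z(B) = (B² + (-4 - 20)*B) + B = (B² - 24*B) + B = B² - 23*B)
√(z(D(22)) - 451439) = √((16*22)*(-23 + 16*22) - 451439) = √(352*(-23 + 352) - 451439) = √(352*329 - 451439) = √(115808 - 451439) = √(-335631) = I*√335631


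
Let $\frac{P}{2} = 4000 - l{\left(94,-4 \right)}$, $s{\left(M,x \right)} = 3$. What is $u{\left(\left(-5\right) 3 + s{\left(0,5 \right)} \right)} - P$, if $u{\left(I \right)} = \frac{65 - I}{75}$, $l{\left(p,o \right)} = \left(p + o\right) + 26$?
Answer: $- \frac{582523}{75} \approx -7767.0$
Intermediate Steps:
$l{\left(p,o \right)} = 26 + o + p$ ($l{\left(p,o \right)} = \left(o + p\right) + 26 = 26 + o + p$)
$P = 7768$ ($P = 2 \left(4000 - \left(26 - 4 + 94\right)\right) = 2 \left(4000 - 116\right) = 2 \cdot 3884 = 7768$)
$u{\left(I \right)} = \frac{13}{15} - \frac{I}{75}$ ($u{\left(I \right)} = \left(65 - I\right) \frac{1}{75} = \frac{13}{15} - \frac{I}{75}$)
$u{\left(\left(-5\right) 3 + s{\left(0,5 \right)} \right)} - P = \left(\frac{13}{15} - \frac{\left(-5\right) 3 + 3}{75}\right) - 7768 = \left(\frac{13}{15} - \frac{-15 + 3}{75}\right) - 7768 = \left(\frac{13}{15} - - \frac{4}{25}\right) - 7768 = \left(\frac{13}{15} + \frac{4}{25}\right) - 7768 = \frac{77}{75} - 7768 = - \frac{582523}{75}$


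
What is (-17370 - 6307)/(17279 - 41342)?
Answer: 23677/24063 ≈ 0.98396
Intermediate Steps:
(-17370 - 6307)/(17279 - 41342) = -23677/(-24063) = -23677*(-1/24063) = 23677/24063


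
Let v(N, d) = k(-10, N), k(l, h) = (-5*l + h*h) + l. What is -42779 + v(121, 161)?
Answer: -28098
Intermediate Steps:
k(l, h) = h**2 - 4*l (k(l, h) = (-5*l + h**2) + l = (h**2 - 5*l) + l = h**2 - 4*l)
v(N, d) = 40 + N**2 (v(N, d) = N**2 - 4*(-10) = N**2 + 40 = 40 + N**2)
-42779 + v(121, 161) = -42779 + (40 + 121**2) = -42779 + (40 + 14641) = -42779 + 14681 = -28098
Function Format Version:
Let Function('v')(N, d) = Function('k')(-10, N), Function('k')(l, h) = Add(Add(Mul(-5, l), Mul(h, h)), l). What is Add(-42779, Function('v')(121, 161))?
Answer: -28098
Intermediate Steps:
Function('k')(l, h) = Add(Pow(h, 2), Mul(-4, l)) (Function('k')(l, h) = Add(Add(Mul(-5, l), Pow(h, 2)), l) = Add(Add(Pow(h, 2), Mul(-5, l)), l) = Add(Pow(h, 2), Mul(-4, l)))
Function('v')(N, d) = Add(40, Pow(N, 2)) (Function('v')(N, d) = Add(Pow(N, 2), Mul(-4, -10)) = Add(Pow(N, 2), 40) = Add(40, Pow(N, 2)))
Add(-42779, Function('v')(121, 161)) = Add(-42779, Add(40, Pow(121, 2))) = Add(-42779, Add(40, 14641)) = Add(-42779, 14681) = -28098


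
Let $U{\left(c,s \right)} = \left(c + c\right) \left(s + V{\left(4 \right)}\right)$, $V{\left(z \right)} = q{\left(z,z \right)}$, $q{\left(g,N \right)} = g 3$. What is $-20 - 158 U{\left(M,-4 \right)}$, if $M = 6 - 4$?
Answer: $-5076$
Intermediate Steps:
$M = 2$ ($M = 6 - 4 = 2$)
$q{\left(g,N \right)} = 3 g$
$V{\left(z \right)} = 3 z$
$U{\left(c,s \right)} = 2 c \left(12 + s\right)$ ($U{\left(c,s \right)} = \left(c + c\right) \left(s + 3 \cdot 4\right) = 2 c \left(s + 12\right) = 2 c \left(12 + s\right)$)
$-20 - 158 U{\left(M,-4 \right)} = -20 - 158 \cdot 2 \cdot 2 \left(12 - 4\right) = -20 - 158 \cdot 2 \cdot 2 \cdot 8 = -20 - 5056 = -5076$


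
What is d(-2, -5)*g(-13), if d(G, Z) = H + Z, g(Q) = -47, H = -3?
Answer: 376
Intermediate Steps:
d(G, Z) = -3 + Z
d(-2, -5)*g(-13) = (-3 - 5)*(-47) = -8*(-47) = 376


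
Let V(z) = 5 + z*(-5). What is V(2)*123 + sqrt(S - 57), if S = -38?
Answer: -615 + I*sqrt(95) ≈ -615.0 + 9.7468*I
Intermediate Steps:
V(z) = 5 - 5*z
V(2)*123 + sqrt(S - 57) = (5 - 5*2)*123 + sqrt(-38 - 57) = (5 - 10)*123 + sqrt(-95) = -5*123 + I*sqrt(95) = -615 + I*sqrt(95)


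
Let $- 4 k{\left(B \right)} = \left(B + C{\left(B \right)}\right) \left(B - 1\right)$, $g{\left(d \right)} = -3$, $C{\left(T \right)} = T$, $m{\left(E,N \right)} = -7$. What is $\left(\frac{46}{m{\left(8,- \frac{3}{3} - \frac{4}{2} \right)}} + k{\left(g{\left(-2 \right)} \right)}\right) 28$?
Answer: $-352$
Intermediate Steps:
$k{\left(B \right)} = - \frac{B \left(-1 + B\right)}{2}$ ($k{\left(B \right)} = - \frac{\left(B + B\right) \left(B - 1\right)}{4} = - \frac{2 B \left(-1 + B\right)}{4} = - \frac{B \left(-1 + B\right)}{2}$)
$\left(\frac{46}{m{\left(8,- \frac{3}{3} - \frac{4}{2} \right)}} + k{\left(g{\left(-2 \right)} \right)}\right) 28 = \left(\frac{46}{-7} + \frac{1}{2} \left(-3\right) \left(1 - -3\right)\right) 28 = \left(46 \left(- \frac{1}{7}\right) + \frac{1}{2} \left(-3\right) \left(1 + 3\right)\right) 28 = \left(- \frac{46}{7} + \frac{1}{2} \left(-3\right) 4\right) 28 = \left(- \frac{46}{7} - 6\right) 28 = \left(- \frac{88}{7}\right) 28 = -352$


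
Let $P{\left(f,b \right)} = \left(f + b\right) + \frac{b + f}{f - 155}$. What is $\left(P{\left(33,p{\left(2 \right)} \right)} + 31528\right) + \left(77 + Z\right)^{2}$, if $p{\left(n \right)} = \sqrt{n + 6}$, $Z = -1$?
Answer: $\frac{4555081}{122} + \frac{121 \sqrt{2}}{61} \approx 37340.0$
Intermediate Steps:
$p{\left(n \right)} = \sqrt{6 + n}$
$P{\left(f,b \right)} = b + f + \frac{b + f}{-155 + f}$ ($P{\left(f,b \right)} = \left(b + f\right) + \frac{b + f}{-155 + f} = b + f + \frac{b + f}{-155 + f}$)
$\left(P{\left(33,p{\left(2 \right)} \right)} + 31528\right) + \left(77 + Z\right)^{2} = \left(\frac{33^{2} - 154 \sqrt{6 + 2} - 5082 + \sqrt{6 + 2} \cdot 33}{-155 + 33} + 31528\right) + \left(77 - 1\right)^{2} = \left(\frac{1089 - 154 \sqrt{8} - 5082 + \sqrt{8} \cdot 33}{-122} + 31528\right) + 76^{2} = \left(- \frac{1089 - 154 \cdot 2 \sqrt{2} - 5082 + 2 \sqrt{2} \cdot 33}{122} + 31528\right) + 5776 = \left(- \frac{1089 - 308 \sqrt{2} - 5082 + 66 \sqrt{2}}{122} + 31528\right) + 5776 = \left(- \frac{-3993 - 242 \sqrt{2}}{122} + 31528\right) + 5776 = \left(\left(\frac{3993}{122} + \frac{121 \sqrt{2}}{61}\right) + 31528\right) + 5776 = \left(\frac{3850409}{122} + \frac{121 \sqrt{2}}{61}\right) + 5776 = \frac{4555081}{122} + \frac{121 \sqrt{2}}{61}$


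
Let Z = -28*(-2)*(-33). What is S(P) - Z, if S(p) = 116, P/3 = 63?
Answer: 1964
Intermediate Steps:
P = 189 (P = 3*63 = 189)
Z = -1848 (Z = 56*(-33) = -1848)
S(P) - Z = 116 - 1*(-1848) = 116 + 1848 = 1964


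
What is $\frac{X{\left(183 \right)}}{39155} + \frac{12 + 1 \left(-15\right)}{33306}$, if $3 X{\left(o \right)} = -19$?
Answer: $- \frac{328403}{1304096430} \approx -0.00025182$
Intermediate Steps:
$X{\left(o \right)} = - \frac{19}{3}$ ($X{\left(o \right)} = \frac{1}{3} \left(-19\right) = - \frac{19}{3}$)
$\frac{X{\left(183 \right)}}{39155} + \frac{12 + 1 \left(-15\right)}{33306} = - \frac{19}{3 \cdot 39155} + \frac{12 + 1 \left(-15\right)}{33306} = \left(- \frac{19}{3}\right) \frac{1}{39155} + \left(12 - 15\right) \frac{1}{33306} = - \frac{19}{117465} - \frac{1}{11102} = - \frac{328403}{1304096430}$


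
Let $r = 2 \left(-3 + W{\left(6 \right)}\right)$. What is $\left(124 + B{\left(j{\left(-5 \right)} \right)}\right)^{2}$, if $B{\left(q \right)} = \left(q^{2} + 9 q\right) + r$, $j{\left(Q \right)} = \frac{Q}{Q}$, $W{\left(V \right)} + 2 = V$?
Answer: $18496$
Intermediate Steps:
$W{\left(V \right)} = -2 + V$
$j{\left(Q \right)} = 1$
$r = 2$ ($r = 2 \left(-3 + \left(-2 + 6\right)\right) = 2 \left(-3 + 4\right) = 2 \cdot 1 = 2$)
$B{\left(q \right)} = 2 + q^{2} + 9 q$ ($B{\left(q \right)} = \left(q^{2} + 9 q\right) + 2 = 2 + q^{2} + 9 q$)
$\left(124 + B{\left(j{\left(-5 \right)} \right)}\right)^{2} = \left(124 + \left(2 + 1^{2} + 9 \cdot 1\right)\right)^{2} = \left(124 + \left(2 + 1 + 9\right)\right)^{2} = \left(124 + 12\right)^{2} = 136^{2} = 18496$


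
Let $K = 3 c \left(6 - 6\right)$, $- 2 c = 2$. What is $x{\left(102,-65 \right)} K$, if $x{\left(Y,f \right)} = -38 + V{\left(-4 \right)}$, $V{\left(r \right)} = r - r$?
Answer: $0$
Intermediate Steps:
$c = -1$ ($c = \left(- \frac{1}{2}\right) 2 = -1$)
$V{\left(r \right)} = 0$
$x{\left(Y,f \right)} = -38$ ($x{\left(Y,f \right)} = -38 + 0 = -38$)
$K = 0$ ($K = 3 \left(-1\right) \left(6 - 6\right) = - 3 \left(6 - 6\right) = \left(-3\right) 0 = 0$)
$x{\left(102,-65 \right)} K = \left(-38\right) 0 = 0$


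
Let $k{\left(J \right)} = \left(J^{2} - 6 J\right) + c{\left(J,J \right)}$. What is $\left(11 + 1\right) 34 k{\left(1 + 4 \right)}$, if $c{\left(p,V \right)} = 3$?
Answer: $-816$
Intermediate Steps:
$k{\left(J \right)} = 3 + J^{2} - 6 J$ ($k{\left(J \right)} = \left(J^{2} - 6 J\right) + 3 = 3 + J^{2} - 6 J$)
$\left(11 + 1\right) 34 k{\left(1 + 4 \right)} = \left(11 + 1\right) 34 \left(3 + \left(1 + 4\right)^{2} - 6 \left(1 + 4\right)\right) = 12 \cdot 34 \left(3 + 5^{2} - 30\right) = 408 \left(3 + 25 - 30\right) = 408 \left(-2\right) = -816$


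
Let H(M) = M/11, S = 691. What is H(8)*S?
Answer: 5528/11 ≈ 502.55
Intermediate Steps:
H(M) = M/11 (H(M) = M*(1/11) = M/11)
H(8)*S = ((1/11)*8)*691 = (8/11)*691 = 5528/11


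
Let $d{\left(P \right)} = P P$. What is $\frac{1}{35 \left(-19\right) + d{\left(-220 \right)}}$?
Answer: $\frac{1}{47735} \approx 2.0949 \cdot 10^{-5}$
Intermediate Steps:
$d{\left(P \right)} = P^{2}$
$\frac{1}{35 \left(-19\right) + d{\left(-220 \right)}} = \frac{1}{35 \left(-19\right) + \left(-220\right)^{2}} = \frac{1}{-665 + 48400} = \frac{1}{47735}$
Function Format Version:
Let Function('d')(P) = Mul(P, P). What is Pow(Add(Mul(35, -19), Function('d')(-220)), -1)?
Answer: Rational(1, 47735) ≈ 2.0949e-5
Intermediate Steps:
Function('d')(P) = Pow(P, 2)
Pow(Add(Mul(35, -19), Function('d')(-220)), -1) = Pow(Add(Mul(35, -19), Pow(-220, 2)), -1) = Pow(Add(-665, 48400), -1) = Pow(47735, -1) = Rational(1, 47735)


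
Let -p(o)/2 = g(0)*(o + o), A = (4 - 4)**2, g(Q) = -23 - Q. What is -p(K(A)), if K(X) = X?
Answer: 0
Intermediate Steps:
A = 0 (A = 0**2 = 0)
p(o) = 92*o (p(o) = -2*(-23 - 1*0)*(o + o) = -2*(-23 + 0)*2*o = -(-46)*2*o = -(-92)*o = 92*o)
-p(K(A)) = -92*0 = -1*0 = 0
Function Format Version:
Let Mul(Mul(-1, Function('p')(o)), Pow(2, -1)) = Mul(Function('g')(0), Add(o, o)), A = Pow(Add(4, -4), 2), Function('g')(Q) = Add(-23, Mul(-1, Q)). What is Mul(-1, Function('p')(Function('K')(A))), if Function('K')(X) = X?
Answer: 0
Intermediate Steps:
A = 0 (A = Pow(0, 2) = 0)
Function('p')(o) = Mul(92, o) (Function('p')(o) = Mul(-2, Mul(Add(-23, Mul(-1, 0)), Add(o, o))) = Mul(-2, Mul(Add(-23, 0), Mul(2, o))) = Mul(-2, Mul(-23, Mul(2, o))) = Mul(-2, Mul(-46, o)) = Mul(92, o))
Mul(-1, Function('p')(Function('K')(A))) = Mul(-1, Mul(92, 0)) = Mul(-1, 0) = 0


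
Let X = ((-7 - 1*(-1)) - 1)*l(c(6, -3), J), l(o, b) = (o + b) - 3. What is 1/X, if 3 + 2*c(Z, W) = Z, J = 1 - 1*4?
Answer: 2/63 ≈ 0.031746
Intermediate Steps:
J = -3 (J = 1 - 4 = -3)
c(Z, W) = -3/2 + Z/2
l(o, b) = -3 + b + o (l(o, b) = (b + o) - 3 = -3 + b + o)
X = 63/2 (X = ((-7 - 1*(-1)) - 1)*(-3 - 3 + (-3/2 + (1/2)*6)) = ((-7 + 1) - 1)*(-3 - 3 + (-3/2 + 3)) = (-6 - 1)*(-3 - 3 + 3/2) = -7*(-9/2) = 63/2 ≈ 31.500)
1/X = 1/(63/2) = 2/63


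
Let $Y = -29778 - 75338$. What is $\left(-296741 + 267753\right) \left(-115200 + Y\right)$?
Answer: $6386520208$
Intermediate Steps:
$Y = -105116$
$\left(-296741 + 267753\right) \left(-115200 + Y\right) = \left(-296741 + 267753\right) \left(-115200 - 105116\right) = \left(-28988\right) \left(-220316\right) = 6386520208$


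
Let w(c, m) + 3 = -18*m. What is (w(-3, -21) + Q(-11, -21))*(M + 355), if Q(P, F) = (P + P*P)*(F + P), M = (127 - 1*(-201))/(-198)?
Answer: -110015245/99 ≈ -1.1113e+6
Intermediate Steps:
w(c, m) = -3 - 18*m
M = -164/99 (M = (127 + 201)*(-1/198) = 328*(-1/198) = -164/99 ≈ -1.6566)
Q(P, F) = (F + P)*(P + P²) (Q(P, F) = (P + P²)*(F + P) = (F + P)*(P + P²))
(w(-3, -21) + Q(-11, -21))*(M + 355) = ((-3 - 18*(-21)) - 11*(-21 - 11 + (-11)² - 21*(-11)))*(-164/99 + 355) = ((-3 + 378) - 11*(-21 - 11 + 121 + 231))*(34981/99) = (375 - 11*320)*(34981/99) = (375 - 3520)*(34981/99) = -3145*34981/99 = -110015245/99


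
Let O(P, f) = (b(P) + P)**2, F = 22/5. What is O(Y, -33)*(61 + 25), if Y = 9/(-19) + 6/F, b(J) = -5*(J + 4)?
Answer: 2085136736/43681 ≈ 47736.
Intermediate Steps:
F = 22/5 (F = 22*(1/5) = 22/5 ≈ 4.4000)
b(J) = -20 - 5*J (b(J) = -5*(4 + J) = -20 - 5*J)
Y = 186/209 (Y = 9/(-19) + 6/(22/5) = 9*(-1/19) + 6*(5/22) = -9/19 + 15/11 = 186/209 ≈ 0.88995)
O(P, f) = (-20 - 4*P)**2 (O(P, f) = ((-20 - 5*P) + P)**2 = (-20 - 4*P)**2)
O(Y, -33)*(61 + 25) = (16*(5 + 186/209)**2)*(61 + 25) = (16*(1231/209)**2)*86 = (16*(1515361/43681))*86 = (24245776/43681)*86 = 2085136736/43681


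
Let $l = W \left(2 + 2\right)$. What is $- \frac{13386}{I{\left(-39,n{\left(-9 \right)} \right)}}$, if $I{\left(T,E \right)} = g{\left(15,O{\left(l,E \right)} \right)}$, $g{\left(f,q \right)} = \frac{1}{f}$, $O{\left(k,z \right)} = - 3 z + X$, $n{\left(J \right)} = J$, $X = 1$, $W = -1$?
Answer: $-200790$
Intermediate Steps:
$l = -4$ ($l = - (2 + 2) = \left(-1\right) 4 = -4$)
$O{\left(k,z \right)} = 1 - 3 z$ ($O{\left(k,z \right)} = - 3 z + 1 = 1 - 3 z$)
$I{\left(T,E \right)} = \frac{1}{15}$
$- \frac{13386}{I{\left(-39,n{\left(-9 \right)} \right)}} = - 13386 \frac{1}{\frac{1}{15}} = \left(-13386\right) 15 = -200790$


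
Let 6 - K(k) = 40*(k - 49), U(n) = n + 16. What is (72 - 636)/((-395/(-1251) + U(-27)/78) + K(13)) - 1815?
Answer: -85392821049/47038279 ≈ -1815.4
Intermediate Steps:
U(n) = 16 + n
K(k) = 1966 - 40*k (K(k) = 6 - 40*(k - 49) = 6 - 40*(-49 + k) = 6 - (-1960 + 40*k) = 6 + (1960 - 40*k) = 1966 - 40*k)
(72 - 636)/((-395/(-1251) + U(-27)/78) + K(13)) - 1815 = (72 - 636)/((-395/(-1251) + (16 - 27)/78) + (1966 - 40*13)) - 1815 = -564/((-395*(-1/1251) - 11*1/78) + (1966 - 520)) - 1815 = -564/((395/1251 - 11/78) + 1446) - 1815 = -564/(5683/32526 + 1446) - 1815 = -564/47038279/32526 - 1815 = -564*32526/47038279 - 1815 = -18344664/47038279 - 1815 = -85392821049/47038279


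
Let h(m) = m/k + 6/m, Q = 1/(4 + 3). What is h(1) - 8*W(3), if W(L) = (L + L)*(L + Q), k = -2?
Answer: -2035/14 ≈ -145.36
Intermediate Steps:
Q = 1/7 ≈ 0.14286
W(L) = 2*L*(1/7 + L) (W(L) = (L + L)*(L + 1/7) = (2*L)*(1/7 + L) = 2*L*(1/7 + L))
h(m) = 6/m - m/2 (h(m) = m/(-2) + 6/m = m*(-1/2) + 6/m = -m/2 + 6/m = 6/m - m/2)
h(1) - 8*W(3) = (6/1 - 1/2*1) - 16*3*(1 + 7*3)/7 = (6*1 - 1/2) - 16*3*(1 + 21)/7 = (6 - 1/2) - 16*3*22/7 = 11/2 - 8*132/7 = 11/2 - 1056/7 = -2035/14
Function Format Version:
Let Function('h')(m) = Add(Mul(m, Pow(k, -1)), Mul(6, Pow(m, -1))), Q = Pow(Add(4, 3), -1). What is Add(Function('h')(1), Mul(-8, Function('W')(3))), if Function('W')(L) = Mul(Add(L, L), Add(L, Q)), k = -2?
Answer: Rational(-2035, 14) ≈ -145.36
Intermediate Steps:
Q = Rational(1, 7) (Q = Pow(7, -1) = Rational(1, 7) ≈ 0.14286)
Function('W')(L) = Mul(2, L, Add(Rational(1, 7), L)) (Function('W')(L) = Mul(Add(L, L), Add(L, Rational(1, 7))) = Mul(Mul(2, L), Add(Rational(1, 7), L)) = Mul(2, L, Add(Rational(1, 7), L)))
Function('h')(m) = Add(Mul(6, Pow(m, -1)), Mul(Rational(-1, 2), m)) (Function('h')(m) = Add(Mul(m, Pow(-2, -1)), Mul(6, Pow(m, -1))) = Add(Mul(m, Rational(-1, 2)), Mul(6, Pow(m, -1))) = Add(Mul(Rational(-1, 2), m), Mul(6, Pow(m, -1))) = Add(Mul(6, Pow(m, -1)), Mul(Rational(-1, 2), m)))
Add(Function('h')(1), Mul(-8, Function('W')(3))) = Add(Add(Mul(6, Pow(1, -1)), Mul(Rational(-1, 2), 1)), Mul(-8, Mul(Rational(2, 7), 3, Add(1, Mul(7, 3))))) = Add(Add(Mul(6, 1), Rational(-1, 2)), Mul(-8, Mul(Rational(2, 7), 3, Add(1, 21)))) = Add(Add(6, Rational(-1, 2)), Mul(-8, Mul(Rational(2, 7), 3, 22))) = Add(Rational(11, 2), Mul(-8, Rational(132, 7))) = Add(Rational(11, 2), Rational(-1056, 7)) = Rational(-2035, 14)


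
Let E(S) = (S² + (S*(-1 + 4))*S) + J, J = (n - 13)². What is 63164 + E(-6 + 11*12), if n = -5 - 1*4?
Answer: 127152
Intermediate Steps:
n = -9 (n = -5 - 4 = -9)
J = 484 (J = (-9 - 13)² = (-22)² = 484)
E(S) = 484 + 4*S² (E(S) = (S² + (S*(-1 + 4))*S) + 484 = (S² + (S*3)*S) + 484 = (S² + (3*S)*S) + 484 = (S² + 3*S²) + 484 = 4*S² + 484 = 484 + 4*S²)
63164 + E(-6 + 11*12) = 63164 + (484 + 4*(-6 + 11*12)²) = 63164 + (484 + 4*(-6 + 132)²) = 63164 + (484 + 4*126²) = 63164 + (484 + 4*15876) = 63164 + (484 + 63504) = 63164 + 63988 = 127152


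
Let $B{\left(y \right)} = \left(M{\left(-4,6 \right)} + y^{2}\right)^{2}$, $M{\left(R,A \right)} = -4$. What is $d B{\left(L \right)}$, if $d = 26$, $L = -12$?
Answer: $509600$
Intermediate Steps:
$B{\left(y \right)} = \left(-4 + y^{2}\right)^{2}$
$d B{\left(L \right)} = 26 \left(-4 + \left(-12\right)^{2}\right)^{2} = 26 \left(-4 + 144\right)^{2} = 26 \cdot 140^{2} = 26 \cdot 19600 = 509600$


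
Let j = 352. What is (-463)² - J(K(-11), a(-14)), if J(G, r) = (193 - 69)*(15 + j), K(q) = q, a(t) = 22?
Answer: 168861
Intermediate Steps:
J(G, r) = 45508 (J(G, r) = (193 - 69)*(15 + 352) = 124*367 = 45508)
(-463)² - J(K(-11), a(-14)) = (-463)² - 1*45508 = 214369 - 45508 = 168861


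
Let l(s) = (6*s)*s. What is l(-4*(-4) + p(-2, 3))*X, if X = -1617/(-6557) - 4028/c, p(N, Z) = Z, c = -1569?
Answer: 20900939018/3429311 ≈ 6094.8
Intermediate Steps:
X = 28948669/10287933 (X = -1617/(-6557) - 4028/(-1569) = -1617*(-1/6557) - 4028*(-1/1569) = 1617/6557 + 4028/1569 = 28948669/10287933 ≈ 2.8138)
l(s) = 6*s²
l(-4*(-4) + p(-2, 3))*X = (6*(-4*(-4) + 3)²)*(28948669/10287933) = (6*(16 + 3)²)*(28948669/10287933) = (6*19²)*(28948669/10287933) = (6*361)*(28948669/10287933) = 2166*(28948669/10287933) = 20900939018/3429311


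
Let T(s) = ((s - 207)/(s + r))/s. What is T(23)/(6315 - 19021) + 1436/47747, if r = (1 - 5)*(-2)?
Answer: 788304/26193419 ≈ 0.030095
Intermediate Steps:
r = 8 (r = -4*(-2) = 8)
T(s) = (-207 + s)/(s*(8 + s)) (T(s) = ((s - 207)/(s + 8))/s = ((-207 + s)/(8 + s))/s = (-207 + s)/(s*(8 + s)))
T(23)/(6315 - 19021) + 1436/47747 = ((-207 + 23)/(23*(8 + 23)))/(6315 - 19021) + 1436/47747 = ((1/23)*(-184)/31)/(-12706) + 1436*(1/47747) = ((1/23)*(1/31)*(-184))*(-1/12706) + 4/133 = -8/31*(-1/12706) + 4/133 = 4/196943 + 4/133 = 788304/26193419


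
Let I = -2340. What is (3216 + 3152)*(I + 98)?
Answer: -14277056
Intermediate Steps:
(3216 + 3152)*(I + 98) = (3216 + 3152)*(-2340 + 98) = 6368*(-2242) = -14277056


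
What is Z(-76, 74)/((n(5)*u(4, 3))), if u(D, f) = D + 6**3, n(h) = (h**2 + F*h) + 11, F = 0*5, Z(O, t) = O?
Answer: -19/1980 ≈ -0.0095960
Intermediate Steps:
F = 0
n(h) = 11 + h**2 (n(h) = (h**2 + 0*h) + 11 = (h**2 + 0) + 11 = h**2 + 11 = 11 + h**2)
u(D, f) = 216 + D (u(D, f) = D + 216 = 216 + D)
Z(-76, 74)/((n(5)*u(4, 3))) = -76*1/((11 + 5**2)*(216 + 4)) = -76*1/(220*(11 + 25)) = -76/(36*220) = -76/7920 = -76*1/7920 = -19/1980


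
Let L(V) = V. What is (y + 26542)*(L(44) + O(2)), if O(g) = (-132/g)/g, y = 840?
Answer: 301202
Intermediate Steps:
O(g) = -132/g²
(y + 26542)*(L(44) + O(2)) = (840 + 26542)*(44 - 132/2²) = 27382*(44 - 132*¼) = 27382*(44 - 33) = 27382*11 = 301202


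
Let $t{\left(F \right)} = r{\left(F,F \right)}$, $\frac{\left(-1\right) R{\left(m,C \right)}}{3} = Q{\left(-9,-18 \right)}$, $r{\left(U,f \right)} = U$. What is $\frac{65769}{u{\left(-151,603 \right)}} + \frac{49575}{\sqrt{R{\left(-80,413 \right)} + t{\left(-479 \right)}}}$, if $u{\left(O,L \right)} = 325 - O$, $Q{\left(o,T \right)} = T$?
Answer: $\frac{65769}{476} - \frac{9915 i \sqrt{17}}{17} \approx 138.17 - 2404.7 i$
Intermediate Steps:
$R{\left(m,C \right)} = 54$ ($R{\left(m,C \right)} = \left(-3\right) \left(-18\right) = 54$)
$t{\left(F \right)} = F$
$\frac{65769}{u{\left(-151,603 \right)}} + \frac{49575}{\sqrt{R{\left(-80,413 \right)} + t{\left(-479 \right)}}} = \frac{65769}{325 - -151} + \frac{49575}{\sqrt{54 - 479}} = \frac{65769}{325 + 151} + \frac{49575}{\sqrt{-425}} = \frac{65769}{476} + \frac{49575}{5 i \sqrt{17}} = 65769 \cdot \frac{1}{476} + 49575 \left(- \frac{i \sqrt{17}}{85}\right) = \frac{65769}{476} - \frac{9915 i \sqrt{17}}{17}$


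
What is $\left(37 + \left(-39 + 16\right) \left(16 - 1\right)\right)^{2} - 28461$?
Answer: $66403$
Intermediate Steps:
$\left(37 + \left(-39 + 16\right) \left(16 - 1\right)\right)^{2} - 28461 = \left(37 - 345\right)^{2} - 28461 = \left(-308\right)^{2} - 28461 = 94864 - 28461 = 66403$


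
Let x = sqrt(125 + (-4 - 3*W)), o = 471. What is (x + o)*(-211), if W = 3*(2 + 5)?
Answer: -99381 - 211*sqrt(58) ≈ -1.0099e+5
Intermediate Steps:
W = 21 (W = 3*7 = 21)
x = sqrt(58) (x = sqrt(125 + (-4 - 3*21)) = sqrt(125 + (-4 - 63)) = sqrt(125 - 67) = sqrt(58) ≈ 7.6158)
(x + o)*(-211) = (sqrt(58) + 471)*(-211) = (471 + sqrt(58))*(-211) = -99381 - 211*sqrt(58)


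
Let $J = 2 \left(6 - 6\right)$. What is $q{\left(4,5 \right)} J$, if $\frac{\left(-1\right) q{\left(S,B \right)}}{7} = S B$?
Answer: $0$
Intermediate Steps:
$J = 0$ ($J = 2 \left(6 - 6\right) = 2 \cdot 0 = 0$)
$q{\left(S,B \right)} = - 7 B S$ ($q{\left(S,B \right)} = - 7 S B = - 7 B S$)
$q{\left(4,5 \right)} J = \left(-7\right) 5 \cdot 4 \cdot 0 = \left(-140\right) 0 = 0$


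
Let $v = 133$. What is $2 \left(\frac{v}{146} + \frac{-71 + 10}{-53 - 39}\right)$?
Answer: $\frac{10571}{3358} \approx 3.148$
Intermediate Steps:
$2 \left(\frac{v}{146} + \frac{-71 + 10}{-53 - 39}\right) = 2 \left(\frac{133}{146} + \frac{-71 + 10}{-53 - 39}\right) = 2 \left(133 \cdot \frac{1}{146} - \frac{61}{-92}\right) = 2 \left(\frac{133}{146} - - \frac{61}{92}\right) = 2 \left(\frac{133}{146} + \frac{61}{92}\right) = 2 \cdot \frac{10571}{6716} = \frac{10571}{3358}$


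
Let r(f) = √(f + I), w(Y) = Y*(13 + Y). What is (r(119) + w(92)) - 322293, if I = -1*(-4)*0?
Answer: -312633 + √119 ≈ -3.1262e+5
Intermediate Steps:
I = 0 (I = 4*0 = 0)
r(f) = √f (r(f) = √(f + 0) = √f)
(r(119) + w(92)) - 322293 = (√119 + 92*(13 + 92)) - 322293 = (√119 + 92*105) - 322293 = (√119 + 9660) - 322293 = (9660 + √119) - 322293 = -312633 + √119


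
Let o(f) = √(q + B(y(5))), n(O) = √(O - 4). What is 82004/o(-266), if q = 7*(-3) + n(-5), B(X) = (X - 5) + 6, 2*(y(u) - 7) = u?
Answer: 82004*√6/(3*√(-7 + 2*I)) ≈ 3441.9 - 24576.0*I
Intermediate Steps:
n(O) = √(-4 + O)
y(u) = 7 + u/2
B(X) = 1 + X (B(X) = (-5 + X) + 6 = 1 + X)
q = -21 + 3*I (q = 7*(-3) + √(-4 - 5) = -21 + √(-9) = -21 + 3*I ≈ -21.0 + 3.0*I)
o(f) = √(-21/2 + 3*I) (o(f) = √((-21 + 3*I) + (1 + (7 + (½)*5))) = √((-21 + 3*I) + (1 + (7 + 5/2))) = √((-21 + 3*I) + (1 + 19/2)) = √((-21 + 3*I) + 21/2) = √(-21/2 + 3*I))
82004/o(-266) = 82004/((√(-42 + 12*I)/2)) = 82004*(2/√(-42 + 12*I)) = 164008/√(-42 + 12*I)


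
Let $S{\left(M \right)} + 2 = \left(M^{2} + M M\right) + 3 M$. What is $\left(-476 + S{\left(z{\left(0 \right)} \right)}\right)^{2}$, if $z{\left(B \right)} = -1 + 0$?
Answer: $229441$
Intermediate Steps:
$z{\left(B \right)} = -1$
$S{\left(M \right)} = -2 + 2 M^{2} + 3 M$ ($S{\left(M \right)} = -2 + \left(\left(M^{2} + M M\right) + 3 M\right) = -2 + \left(\left(M^{2} + M^{2}\right) + 3 M\right) = -2 + \left(2 M^{2} + 3 M\right) = -2 + 2 M^{2} + 3 M$)
$\left(-476 + S{\left(z{\left(0 \right)} \right)}\right)^{2} = \left(-476 + \left(-2 + 2 \left(-1\right)^{2} + 3 \left(-1\right)\right)\right)^{2} = \left(-476 - 3\right)^{2} = \left(-479\right)^{2} = 229441$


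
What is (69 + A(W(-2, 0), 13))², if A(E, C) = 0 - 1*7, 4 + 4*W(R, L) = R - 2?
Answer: 3844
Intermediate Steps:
W(R, L) = -3/2 + R/4 (W(R, L) = -1 + (R - 2)/4 = -1 + (-2 + R)/4 = -1 + (-½ + R/4) = -3/2 + R/4)
A(E, C) = -7 (A(E, C) = 0 - 7 = -7)
(69 + A(W(-2, 0), 13))² = (69 - 7)² = 62² = 3844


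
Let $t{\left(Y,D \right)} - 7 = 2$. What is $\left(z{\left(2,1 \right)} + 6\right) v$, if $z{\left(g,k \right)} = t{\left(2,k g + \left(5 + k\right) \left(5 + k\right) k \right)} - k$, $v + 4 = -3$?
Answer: $-98$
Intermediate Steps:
$v = -7$ ($v = -4 - 3 = -7$)
$t{\left(Y,D \right)} = 9$ ($t{\left(Y,D \right)} = 7 + 2 = 9$)
$z{\left(g,k \right)} = 9 - k$
$\left(z{\left(2,1 \right)} + 6\right) v = \left(\left(9 - 1\right) + 6\right) \left(-7\right) = \left(8 + 6\right) \left(-7\right) = 14 \left(-7\right) = -98$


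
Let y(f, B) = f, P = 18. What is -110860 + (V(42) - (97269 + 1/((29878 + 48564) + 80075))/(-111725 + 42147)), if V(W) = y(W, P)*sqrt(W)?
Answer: -611346158240143/5514647913 + 42*sqrt(42) ≈ -1.1059e+5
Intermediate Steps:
V(W) = W**(3/2) (V(W) = W*sqrt(W) = W**(3/2))
-110860 + (V(42) - (97269 + 1/((29878 + 48564) + 80075))/(-111725 + 42147)) = -110860 + (42**(3/2) - (97269 + 1/((29878 + 48564) + 80075))/(-111725 + 42147)) = -110860 + (42*sqrt(42) - (97269 + 1/(78442 + 80075))/(-69578)) = -110860 + (42*sqrt(42) - (97269 + 1/158517)*(-1)/69578) = -110860 + (42*sqrt(42) - 15418790074*(-1)/(158517*69578)) = -110860 + (42*sqrt(42) - 1*(-7709395037/5514647913)) = -110860 + (42*sqrt(42) + 7709395037/5514647913) = -110860 + (7709395037/5514647913 + 42*sqrt(42)) = -611346158240143/5514647913 + 42*sqrt(42)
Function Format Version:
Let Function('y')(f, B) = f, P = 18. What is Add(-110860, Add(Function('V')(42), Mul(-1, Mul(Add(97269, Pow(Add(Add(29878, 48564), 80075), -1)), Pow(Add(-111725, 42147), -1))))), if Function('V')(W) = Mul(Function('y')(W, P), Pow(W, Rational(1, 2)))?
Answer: Add(Rational(-611346158240143, 5514647913), Mul(42, Pow(42, Rational(1, 2)))) ≈ -1.1059e+5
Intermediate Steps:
Function('V')(W) = Pow(W, Rational(3, 2)) (Function('V')(W) = Mul(W, Pow(W, Rational(1, 2))) = Pow(W, Rational(3, 2)))
Add(-110860, Add(Function('V')(42), Mul(-1, Mul(Add(97269, Pow(Add(Add(29878, 48564), 80075), -1)), Pow(Add(-111725, 42147), -1))))) = Add(-110860, Add(Pow(42, Rational(3, 2)), Mul(-1, Mul(Add(97269, Pow(Add(Add(29878, 48564), 80075), -1)), Pow(Add(-111725, 42147), -1))))) = Add(-110860, Add(Mul(42, Pow(42, Rational(1, 2))), Mul(-1, Mul(Add(97269, Pow(Add(78442, 80075), -1)), Pow(-69578, -1))))) = Add(-110860, Add(Mul(42, Pow(42, Rational(1, 2))), Mul(-1, Mul(Add(97269, Pow(158517, -1)), Rational(-1, 69578))))) = Add(-110860, Add(Mul(42, Pow(42, Rational(1, 2))), Mul(-1, Mul(Add(97269, Rational(1, 158517)), Rational(-1, 69578))))) = Add(-110860, Add(Mul(42, Pow(42, Rational(1, 2))), Mul(-1, Mul(Rational(15418790074, 158517), Rational(-1, 69578))))) = Add(-110860, Add(Mul(42, Pow(42, Rational(1, 2))), Mul(-1, Rational(-7709395037, 5514647913)))) = Add(-110860, Add(Mul(42, Pow(42, Rational(1, 2))), Rational(7709395037, 5514647913))) = Add(-110860, Add(Rational(7709395037, 5514647913), Mul(42, Pow(42, Rational(1, 2))))) = Add(Rational(-611346158240143, 5514647913), Mul(42, Pow(42, Rational(1, 2))))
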